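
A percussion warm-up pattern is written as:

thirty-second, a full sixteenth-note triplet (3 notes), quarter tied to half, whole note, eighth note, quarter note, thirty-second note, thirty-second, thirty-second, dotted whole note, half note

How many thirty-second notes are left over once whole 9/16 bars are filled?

One bar of 9/16 = 18 thirty-second notes.
In thirty-second notes: thirty-second = 1; a full sixteenth-note triplet (3 notes) (three triplet sixteenths span one eighth) = 4; quarter tied to half (quarter + half) = 24; whole note = 32; eighth note = 4; quarter note = 8; thirty-second note = 1; thirty-second = 1; thirty-second = 1; dotted whole note = 48; half note = 16.
Total: 1 + 4 + 24 + 32 + 4 + 8 + 1 + 1 + 1 + 48 + 16 = 140.
140 ÷ 18 = 7 complete bars with 14 thirty-second notes remaining.

14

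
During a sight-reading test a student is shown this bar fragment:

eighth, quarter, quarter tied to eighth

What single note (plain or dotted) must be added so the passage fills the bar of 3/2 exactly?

The bar of 3/2 = 12 eighth notes.
Express everything in eighth notes: eighth = 1; quarter = 2; quarter tied to eighth (quarter + eighth) = 3.
Adding: 1 + 2 + 3 = 6.
Remaining: 12 − 6 = 6 eighth notes, which is a dotted half note.

dotted half note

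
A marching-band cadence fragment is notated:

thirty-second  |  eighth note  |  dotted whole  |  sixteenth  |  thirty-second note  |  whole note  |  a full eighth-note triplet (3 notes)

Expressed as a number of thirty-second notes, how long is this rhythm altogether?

Express everything in thirty-second notes: thirty-second = 1; eighth note = 4; dotted whole = 48; sixteenth = 2; thirty-second note = 1; whole note = 32; a full eighth-note triplet (3 notes) (three triplet eighths span one quarter) = 8.
Total: 1 + 4 + 48 + 2 + 1 + 32 + 8 = 96 thirty-second notes.

96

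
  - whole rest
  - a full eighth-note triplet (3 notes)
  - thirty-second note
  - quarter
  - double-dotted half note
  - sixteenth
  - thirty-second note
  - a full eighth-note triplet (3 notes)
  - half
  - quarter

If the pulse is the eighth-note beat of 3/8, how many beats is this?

One eighth-note beat = 4 thirty-second notes.
Express everything in thirty-second notes: whole rest = 32; a full eighth-note triplet (3 notes) (three triplet eighths span one quarter) = 8; thirty-second note = 1; quarter = 8; double-dotted half note = 28; sixteenth = 2; thirty-second note = 1; a full eighth-note triplet (3 notes) (three triplet eighths span one quarter) = 8; half = 16; quarter = 8.
Sum: 32 + 8 + 1 + 8 + 28 + 2 + 1 + 8 + 16 + 8 = 112.
112 ÷ 4 = 28 beats.

28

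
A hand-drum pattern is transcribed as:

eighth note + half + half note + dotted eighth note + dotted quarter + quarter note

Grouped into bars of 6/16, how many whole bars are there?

5

One bar of 6/16 = 6 sixteenth notes.
In sixteenth notes: eighth note = 2; half = 8; half note = 8; dotted eighth note = 3; dotted quarter = 6; quarter note = 4.
Altogether 2 + 8 + 8 + 3 + 6 + 4 = 31.
31 ÷ 6 = 5 complete bars with 1 left over.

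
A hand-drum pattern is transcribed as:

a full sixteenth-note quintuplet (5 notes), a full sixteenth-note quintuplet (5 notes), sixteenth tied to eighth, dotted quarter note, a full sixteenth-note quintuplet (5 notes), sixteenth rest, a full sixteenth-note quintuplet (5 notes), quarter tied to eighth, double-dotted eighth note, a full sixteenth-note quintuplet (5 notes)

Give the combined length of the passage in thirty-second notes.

Each duration in thirty-second notes: a full sixteenth-note quintuplet (5 notes) (five quintuplet sixteenths span one quarter) = 8; a full sixteenth-note quintuplet (5 notes) (five quintuplet sixteenths span one quarter) = 8; sixteenth tied to eighth (sixteenth + eighth) = 6; dotted quarter note = 12; a full sixteenth-note quintuplet (5 notes) (five quintuplet sixteenths span one quarter) = 8; sixteenth rest = 2; a full sixteenth-note quintuplet (5 notes) (five quintuplet sixteenths span one quarter) = 8; quarter tied to eighth (quarter + eighth) = 12; double-dotted eighth note = 7; a full sixteenth-note quintuplet (5 notes) (five quintuplet sixteenths span one quarter) = 8.
Sum: 8 + 8 + 6 + 12 + 8 + 2 + 8 + 12 + 7 + 8 = 79 thirty-second notes.

79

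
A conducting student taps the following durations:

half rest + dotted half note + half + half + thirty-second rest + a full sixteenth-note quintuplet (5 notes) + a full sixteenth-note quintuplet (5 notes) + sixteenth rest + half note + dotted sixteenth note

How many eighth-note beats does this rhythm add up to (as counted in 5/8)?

One eighth-note beat = 4 thirty-second notes.
Convert each value to thirty-second notes: half rest = 16; dotted half note = 24; half = 16; half = 16; thirty-second rest = 1; a full sixteenth-note quintuplet (5 notes) (five quintuplet sixteenths span one quarter) = 8; a full sixteenth-note quintuplet (5 notes) (five quintuplet sixteenths span one quarter) = 8; sixteenth rest = 2; half note = 16; dotted sixteenth note = 3.
Adding: 16 + 24 + 16 + 16 + 1 + 8 + 8 + 2 + 16 + 3 = 110.
110 ÷ 4 = 27.5 beats.

27.5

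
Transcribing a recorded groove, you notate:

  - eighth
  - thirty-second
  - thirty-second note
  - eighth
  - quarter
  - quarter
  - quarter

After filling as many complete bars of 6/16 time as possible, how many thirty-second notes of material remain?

One bar of 6/16 = 12 thirty-second notes.
Working in thirty-second notes: eighth = 4; thirty-second = 1; thirty-second note = 1; eighth = 4; quarter = 8; quarter = 8; quarter = 8.
Total: 4 + 1 + 1 + 4 + 8 + 8 + 8 = 34.
34 ÷ 12 = 2 complete bars with 10 thirty-second notes remaining.

10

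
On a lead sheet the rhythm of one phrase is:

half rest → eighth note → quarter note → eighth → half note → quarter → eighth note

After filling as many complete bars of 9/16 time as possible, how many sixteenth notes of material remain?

3

One bar of 9/16 = 9 sixteenth notes.
Working in sixteenth notes: half rest = 8; eighth note = 2; quarter note = 4; eighth = 2; half note = 8; quarter = 4; eighth note = 2.
Total: 8 + 2 + 4 + 2 + 8 + 4 + 2 = 30.
30 ÷ 9 = 3 complete bars with 3 sixteenth notes remaining.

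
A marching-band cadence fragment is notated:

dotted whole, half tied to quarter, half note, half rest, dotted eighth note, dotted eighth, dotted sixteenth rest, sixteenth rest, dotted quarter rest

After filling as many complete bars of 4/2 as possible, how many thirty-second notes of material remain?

One bar of 4/2 = 64 thirty-second notes.
Each duration in thirty-second notes: dotted whole = 48; half tied to quarter (half + quarter) = 24; half note = 16; half rest = 16; dotted eighth note = 6; dotted eighth = 6; dotted sixteenth rest = 3; sixteenth rest = 2; dotted quarter rest = 12.
Adding: 48 + 24 + 16 + 16 + 6 + 6 + 3 + 2 + 12 = 133.
133 ÷ 64 = 2 complete bars with 5 thirty-second notes remaining.

5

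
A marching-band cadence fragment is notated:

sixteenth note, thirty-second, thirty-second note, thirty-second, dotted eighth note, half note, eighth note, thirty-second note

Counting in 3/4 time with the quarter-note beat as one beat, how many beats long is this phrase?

One quarter-note beat = 8 thirty-second notes.
In thirty-second notes: sixteenth note = 2; thirty-second = 1; thirty-second note = 1; thirty-second = 1; dotted eighth note = 6; half note = 16; eighth note = 4; thirty-second note = 1.
Total: 2 + 1 + 1 + 1 + 6 + 16 + 4 + 1 = 32.
32 ÷ 8 = 4 beats.

4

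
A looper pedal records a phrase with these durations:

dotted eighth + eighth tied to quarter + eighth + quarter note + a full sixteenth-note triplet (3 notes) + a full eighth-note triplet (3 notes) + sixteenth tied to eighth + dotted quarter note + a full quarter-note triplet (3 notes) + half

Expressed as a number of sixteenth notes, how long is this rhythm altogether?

Each duration in sixteenth notes: dotted eighth = 3; eighth tied to quarter (eighth + quarter) = 6; eighth = 2; quarter note = 4; a full sixteenth-note triplet (3 notes) (three triplet sixteenths span one eighth) = 2; a full eighth-note triplet (3 notes) (three triplet eighths span one quarter) = 4; sixteenth tied to eighth (sixteenth + eighth) = 3; dotted quarter note = 6; a full quarter-note triplet (3 notes) (three triplet quarters span one half) = 8; half = 8.
Sum: 3 + 6 + 2 + 4 + 2 + 4 + 3 + 6 + 8 + 8 = 46 sixteenth notes.

46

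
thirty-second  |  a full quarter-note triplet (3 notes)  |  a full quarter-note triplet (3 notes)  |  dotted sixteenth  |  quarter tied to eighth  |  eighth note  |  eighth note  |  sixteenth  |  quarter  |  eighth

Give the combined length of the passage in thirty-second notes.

In thirty-second notes: thirty-second = 1; a full quarter-note triplet (3 notes) (three triplet quarters span one half) = 16; a full quarter-note triplet (3 notes) (three triplet quarters span one half) = 16; dotted sixteenth = 3; quarter tied to eighth (quarter + eighth) = 12; eighth note = 4; eighth note = 4; sixteenth = 2; quarter = 8; eighth = 4.
Altogether 1 + 16 + 16 + 3 + 12 + 4 + 4 + 2 + 8 + 4 = 70 thirty-second notes.

70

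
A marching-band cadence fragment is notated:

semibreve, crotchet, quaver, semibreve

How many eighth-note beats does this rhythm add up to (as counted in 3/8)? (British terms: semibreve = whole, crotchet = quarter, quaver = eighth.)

One eighth-note beat = 2 sixteenth notes.
Convert each value to sixteenth notes: semibreve = 16; crotchet = 4; quaver = 2; semibreve = 16.
Total: 16 + 4 + 2 + 16 = 38.
38 ÷ 2 = 19 beats.

19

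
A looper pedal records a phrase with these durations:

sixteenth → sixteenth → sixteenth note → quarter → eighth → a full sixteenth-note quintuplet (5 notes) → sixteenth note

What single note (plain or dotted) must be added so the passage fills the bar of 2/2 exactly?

eighth note

The bar of 2/2 = 16 sixteenth notes.
In sixteenth notes: sixteenth = 1; sixteenth = 1; sixteenth note = 1; quarter = 4; eighth = 2; a full sixteenth-note quintuplet (5 notes) (five quintuplet sixteenths span one quarter) = 4; sixteenth note = 1.
Sum: 1 + 1 + 1 + 4 + 2 + 4 + 1 = 14.
Remaining: 16 − 14 = 2 sixteenth notes, which is a eighth note.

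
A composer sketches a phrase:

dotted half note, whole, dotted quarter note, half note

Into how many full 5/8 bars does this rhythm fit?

One bar of 5/8 = 5 eighth notes.
Express everything in eighth notes: dotted half note = 6; whole = 8; dotted quarter note = 3; half note = 4.
Altogether 6 + 8 + 3 + 4 = 21.
21 ÷ 5 = 4 complete bars with 1 left over.

4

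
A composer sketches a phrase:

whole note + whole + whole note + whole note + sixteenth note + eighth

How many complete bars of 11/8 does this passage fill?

3

One bar of 11/8 = 22 sixteenth notes.
In sixteenth notes: whole note = 16; whole = 16; whole note = 16; whole note = 16; sixteenth note = 1; eighth = 2.
Sum: 16 + 16 + 16 + 16 + 1 + 2 = 67.
67 ÷ 22 = 3 complete bars with 1 left over.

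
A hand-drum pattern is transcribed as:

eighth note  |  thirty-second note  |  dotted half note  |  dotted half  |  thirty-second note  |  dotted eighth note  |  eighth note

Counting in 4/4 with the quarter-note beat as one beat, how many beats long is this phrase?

One quarter-note beat = 8 thirty-second notes.
Convert each value to thirty-second notes: eighth note = 4; thirty-second note = 1; dotted half note = 24; dotted half = 24; thirty-second note = 1; dotted eighth note = 6; eighth note = 4.
Total: 4 + 1 + 24 + 24 + 1 + 6 + 4 = 64.
64 ÷ 8 = 8 beats.

8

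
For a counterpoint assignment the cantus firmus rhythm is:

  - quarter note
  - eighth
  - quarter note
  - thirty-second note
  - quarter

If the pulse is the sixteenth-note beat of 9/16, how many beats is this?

14.5

One sixteenth-note beat = 2 thirty-second notes.
Convert each value to thirty-second notes: quarter note = 8; eighth = 4; quarter note = 8; thirty-second note = 1; quarter = 8.
Altogether 8 + 4 + 8 + 1 + 8 = 29.
29 ÷ 2 = 14.5 beats.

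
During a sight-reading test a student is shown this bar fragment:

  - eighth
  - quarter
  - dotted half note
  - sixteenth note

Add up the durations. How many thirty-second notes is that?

Each duration in thirty-second notes: eighth = 4; quarter = 8; dotted half note = 24; sixteenth note = 2.
Total: 4 + 8 + 24 + 2 = 38 thirty-second notes.

38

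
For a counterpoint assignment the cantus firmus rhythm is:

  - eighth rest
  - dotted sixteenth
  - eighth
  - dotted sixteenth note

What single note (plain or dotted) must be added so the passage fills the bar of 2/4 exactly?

The bar of 2/4 = 16 thirty-second notes.
Working in thirty-second notes: eighth rest = 4; dotted sixteenth = 3; eighth = 4; dotted sixteenth note = 3.
Sum: 4 + 3 + 4 + 3 = 14.
Remaining: 16 − 14 = 2 thirty-second notes, which is a sixteenth note.

sixteenth note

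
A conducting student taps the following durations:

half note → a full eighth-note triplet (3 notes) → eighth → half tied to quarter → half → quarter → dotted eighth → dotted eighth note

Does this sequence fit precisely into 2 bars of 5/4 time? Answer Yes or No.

No

One bar of 5/4 = 20 sixteenth notes, so 2 bars = 40.
Express everything in sixteenth notes: half note = 8; a full eighth-note triplet (3 notes) (three triplet eighths span one quarter) = 4; eighth = 2; half tied to quarter (half + quarter) = 12; half = 8; quarter = 4; dotted eighth = 3; dotted eighth note = 3.
Adding: 8 + 4 + 2 + 12 + 8 + 4 + 3 + 3 = 44.
44 exceeds 40, so the answer is No.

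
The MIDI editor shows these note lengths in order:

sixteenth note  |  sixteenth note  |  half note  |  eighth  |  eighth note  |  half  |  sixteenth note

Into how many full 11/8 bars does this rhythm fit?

One bar of 11/8 = 22 sixteenth notes.
Working in sixteenth notes: sixteenth note = 1; sixteenth note = 1; half note = 8; eighth = 2; eighth note = 2; half = 8; sixteenth note = 1.
Sum: 1 + 1 + 8 + 2 + 2 + 8 + 1 = 23.
23 ÷ 22 = 1 complete bar with 1 left over.

1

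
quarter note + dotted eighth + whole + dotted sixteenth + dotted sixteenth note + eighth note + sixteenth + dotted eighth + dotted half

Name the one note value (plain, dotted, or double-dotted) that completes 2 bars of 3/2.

quarter note

2 bars of 3/2 = 96 thirty-second notes.
Each duration in thirty-second notes: quarter note = 8; dotted eighth = 6; whole = 32; dotted sixteenth = 3; dotted sixteenth note = 3; eighth note = 4; sixteenth = 2; dotted eighth = 6; dotted half = 24.
Altogether 8 + 6 + 32 + 3 + 3 + 4 + 2 + 6 + 24 = 88.
Remaining: 96 − 88 = 8 thirty-second notes, which is a quarter note.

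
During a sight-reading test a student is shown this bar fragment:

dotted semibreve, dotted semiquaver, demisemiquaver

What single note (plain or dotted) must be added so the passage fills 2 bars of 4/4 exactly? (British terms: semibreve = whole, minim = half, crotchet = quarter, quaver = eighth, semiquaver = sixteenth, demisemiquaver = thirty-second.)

2 bars of 4/4 = 64 thirty-second notes.
Working in thirty-second notes: dotted semibreve = 48; dotted semiquaver = 3; demisemiquaver = 1.
Total: 48 + 3 + 1 = 52.
Remaining: 64 − 52 = 12 thirty-second notes, which is a dotted quarter note.

dotted quarter note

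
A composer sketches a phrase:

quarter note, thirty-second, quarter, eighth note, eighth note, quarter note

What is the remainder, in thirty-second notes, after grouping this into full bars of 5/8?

13

One bar of 5/8 = 20 thirty-second notes.
Working in thirty-second notes: quarter note = 8; thirty-second = 1; quarter = 8; eighth note = 4; eighth note = 4; quarter note = 8.
Altogether 8 + 1 + 8 + 4 + 4 + 8 = 33.
33 ÷ 20 = 1 complete bar with 13 thirty-second notes remaining.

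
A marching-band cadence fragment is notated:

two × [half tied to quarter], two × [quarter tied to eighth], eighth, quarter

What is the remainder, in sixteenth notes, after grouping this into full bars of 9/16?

One bar of 9/16 = 9 sixteenth notes.
Each duration in sixteenth notes: half tied to quarter (half + quarter) = 12; half tied to quarter (half + quarter) = 12; quarter tied to eighth (quarter + eighth) = 6; quarter tied to eighth (quarter + eighth) = 6; eighth = 2; quarter = 4.
Total: 12 + 12 + 6 + 6 + 2 + 4 = 42.
42 ÷ 9 = 4 complete bars with 6 sixteenth notes remaining.

6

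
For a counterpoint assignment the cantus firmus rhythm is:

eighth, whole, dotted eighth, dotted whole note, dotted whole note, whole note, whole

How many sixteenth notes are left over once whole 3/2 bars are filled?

5

One bar of 3/2 = 24 sixteenth notes.
In sixteenth notes: eighth = 2; whole = 16; dotted eighth = 3; dotted whole note = 24; dotted whole note = 24; whole note = 16; whole = 16.
Total: 2 + 16 + 3 + 24 + 24 + 16 + 16 = 101.
101 ÷ 24 = 4 complete bars with 5 sixteenth notes remaining.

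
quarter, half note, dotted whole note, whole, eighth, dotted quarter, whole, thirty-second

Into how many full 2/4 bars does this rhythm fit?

9

One bar of 2/4 = 16 thirty-second notes.
Express everything in thirty-second notes: quarter = 8; half note = 16; dotted whole note = 48; whole = 32; eighth = 4; dotted quarter = 12; whole = 32; thirty-second = 1.
Total: 8 + 16 + 48 + 32 + 4 + 12 + 32 + 1 = 153.
153 ÷ 16 = 9 complete bars with 9 left over.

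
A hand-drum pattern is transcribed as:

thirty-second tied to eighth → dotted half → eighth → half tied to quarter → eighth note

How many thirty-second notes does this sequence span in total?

In thirty-second notes: thirty-second tied to eighth (thirty-second + eighth) = 5; dotted half = 24; eighth = 4; half tied to quarter (half + quarter) = 24; eighth note = 4.
Altogether 5 + 24 + 4 + 24 + 4 = 61 thirty-second notes.

61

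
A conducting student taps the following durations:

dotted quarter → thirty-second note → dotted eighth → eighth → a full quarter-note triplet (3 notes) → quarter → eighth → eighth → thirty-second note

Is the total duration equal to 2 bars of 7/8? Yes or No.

Yes

One bar of 7/8 = 28 thirty-second notes, so 2 bars = 56.
Working in thirty-second notes: dotted quarter = 12; thirty-second note = 1; dotted eighth = 6; eighth = 4; a full quarter-note triplet (3 notes) (three triplet quarters span one half) = 16; quarter = 8; eighth = 4; eighth = 4; thirty-second note = 1.
Total: 12 + 1 + 6 + 4 + 16 + 8 + 4 + 4 + 1 = 56.
56 equals 56, so the answer is Yes.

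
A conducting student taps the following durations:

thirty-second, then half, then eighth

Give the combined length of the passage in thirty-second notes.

21

In thirty-second notes: thirty-second = 1; half = 16; eighth = 4.
Total: 1 + 16 + 4 = 21 thirty-second notes.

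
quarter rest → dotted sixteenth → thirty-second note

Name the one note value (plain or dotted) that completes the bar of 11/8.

whole note

The bar of 11/8 = 44 thirty-second notes.
Working in thirty-second notes: quarter rest = 8; dotted sixteenth = 3; thirty-second note = 1.
Sum: 8 + 3 + 1 = 12.
Remaining: 44 − 12 = 32 thirty-second notes, which is a whole note.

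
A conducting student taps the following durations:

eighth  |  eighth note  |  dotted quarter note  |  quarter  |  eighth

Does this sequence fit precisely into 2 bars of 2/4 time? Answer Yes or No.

Yes

One bar of 2/4 = 4 eighth notes, so 2 bars = 8.
In eighth notes: eighth = 1; eighth note = 1; dotted quarter note = 3; quarter = 2; eighth = 1.
Sum: 1 + 1 + 3 + 2 + 1 = 8.
8 equals 8, so the answer is Yes.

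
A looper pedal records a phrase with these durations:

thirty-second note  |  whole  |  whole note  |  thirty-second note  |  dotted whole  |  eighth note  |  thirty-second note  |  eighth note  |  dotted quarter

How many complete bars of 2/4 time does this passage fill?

8

One bar of 2/4 = 16 thirty-second notes.
Express everything in thirty-second notes: thirty-second note = 1; whole = 32; whole note = 32; thirty-second note = 1; dotted whole = 48; eighth note = 4; thirty-second note = 1; eighth note = 4; dotted quarter = 12.
Altogether 1 + 32 + 32 + 1 + 48 + 4 + 1 + 4 + 12 = 135.
135 ÷ 16 = 8 complete bars with 7 left over.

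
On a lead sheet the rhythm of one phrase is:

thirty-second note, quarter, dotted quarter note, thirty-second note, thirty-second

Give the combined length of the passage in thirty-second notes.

Working in thirty-second notes: thirty-second note = 1; quarter = 8; dotted quarter note = 12; thirty-second note = 1; thirty-second = 1.
Altogether 1 + 8 + 12 + 1 + 1 = 23 thirty-second notes.

23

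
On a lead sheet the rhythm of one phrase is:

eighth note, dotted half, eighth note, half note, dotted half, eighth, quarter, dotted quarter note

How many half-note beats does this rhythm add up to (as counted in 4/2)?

One half-note beat = 4 eighth notes.
Working in eighth notes: eighth note = 1; dotted half = 6; eighth note = 1; half note = 4; dotted half = 6; eighth = 1; quarter = 2; dotted quarter note = 3.
Total: 1 + 6 + 1 + 4 + 6 + 1 + 2 + 3 = 24.
24 ÷ 4 = 6 beats.

6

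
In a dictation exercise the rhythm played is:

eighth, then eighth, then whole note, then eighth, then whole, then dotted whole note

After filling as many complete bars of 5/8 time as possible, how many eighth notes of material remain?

One bar of 5/8 = 5 eighth notes.
Each duration in eighth notes: eighth = 1; eighth = 1; whole note = 8; eighth = 1; whole = 8; dotted whole note = 12.
Total: 1 + 1 + 8 + 1 + 8 + 12 = 31.
31 ÷ 5 = 6 complete bars with 1 eighth note remaining.

1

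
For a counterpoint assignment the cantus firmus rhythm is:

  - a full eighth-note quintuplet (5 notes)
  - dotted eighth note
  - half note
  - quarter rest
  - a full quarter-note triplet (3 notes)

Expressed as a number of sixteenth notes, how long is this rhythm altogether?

In sixteenth notes: a full eighth-note quintuplet (5 notes) (five quintuplet eighths span one half) = 8; dotted eighth note = 3; half note = 8; quarter rest = 4; a full quarter-note triplet (3 notes) (three triplet quarters span one half) = 8.
Sum: 8 + 3 + 8 + 4 + 8 = 31 sixteenth notes.

31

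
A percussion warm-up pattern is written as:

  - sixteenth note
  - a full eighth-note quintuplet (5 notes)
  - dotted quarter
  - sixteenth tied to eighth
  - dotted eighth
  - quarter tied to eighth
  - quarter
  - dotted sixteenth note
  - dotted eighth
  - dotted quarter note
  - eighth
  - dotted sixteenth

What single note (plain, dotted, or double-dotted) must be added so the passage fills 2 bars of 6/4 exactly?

dotted eighth note

2 bars of 6/4 = 96 thirty-second notes.
Express everything in thirty-second notes: sixteenth note = 2; a full eighth-note quintuplet (5 notes) (five quintuplet eighths span one half) = 16; dotted quarter = 12; sixteenth tied to eighth (sixteenth + eighth) = 6; dotted eighth = 6; quarter tied to eighth (quarter + eighth) = 12; quarter = 8; dotted sixteenth note = 3; dotted eighth = 6; dotted quarter note = 12; eighth = 4; dotted sixteenth = 3.
Total: 2 + 16 + 12 + 6 + 6 + 12 + 8 + 3 + 6 + 12 + 4 + 3 = 90.
Remaining: 96 − 90 = 6 thirty-second notes, which is a dotted eighth note.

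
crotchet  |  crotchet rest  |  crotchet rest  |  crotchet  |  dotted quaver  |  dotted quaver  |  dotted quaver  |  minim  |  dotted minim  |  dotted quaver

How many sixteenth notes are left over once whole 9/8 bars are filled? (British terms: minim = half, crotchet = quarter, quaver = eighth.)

One bar of 9/8 = 18 sixteenth notes.
Working in sixteenth notes: crotchet = 4; crotchet rest = 4; crotchet rest = 4; crotchet = 4; dotted quaver = 3; dotted quaver = 3; dotted quaver = 3; minim = 8; dotted minim = 12; dotted quaver = 3.
Total: 4 + 4 + 4 + 4 + 3 + 3 + 3 + 8 + 12 + 3 = 48.
48 ÷ 18 = 2 complete bars with 12 sixteenth notes remaining.

12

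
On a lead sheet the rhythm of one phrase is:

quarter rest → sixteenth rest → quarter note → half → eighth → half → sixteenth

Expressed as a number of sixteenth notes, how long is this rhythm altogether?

28

Express everything in sixteenth notes: quarter rest = 4; sixteenth rest = 1; quarter note = 4; half = 8; eighth = 2; half = 8; sixteenth = 1.
Altogether 4 + 1 + 4 + 8 + 2 + 8 + 1 = 28 sixteenth notes.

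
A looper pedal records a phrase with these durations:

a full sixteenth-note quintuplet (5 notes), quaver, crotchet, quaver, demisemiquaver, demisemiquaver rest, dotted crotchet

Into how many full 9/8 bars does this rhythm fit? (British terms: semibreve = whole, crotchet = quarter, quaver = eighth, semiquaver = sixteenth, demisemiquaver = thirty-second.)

One bar of 9/8 = 36 thirty-second notes.
Express everything in thirty-second notes: a full sixteenth-note quintuplet (5 notes) (five quintuplet sixteenths span one quarter) = 8; quaver = 4; crotchet = 8; quaver = 4; demisemiquaver = 1; demisemiquaver rest = 1; dotted crotchet = 12.
Adding: 8 + 4 + 8 + 4 + 1 + 1 + 12 = 38.
38 ÷ 36 = 1 complete bar with 2 left over.

1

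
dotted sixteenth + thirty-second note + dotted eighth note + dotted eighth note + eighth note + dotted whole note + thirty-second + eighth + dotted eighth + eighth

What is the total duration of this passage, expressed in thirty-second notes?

Convert each value to thirty-second notes: dotted sixteenth = 3; thirty-second note = 1; dotted eighth note = 6; dotted eighth note = 6; eighth note = 4; dotted whole note = 48; thirty-second = 1; eighth = 4; dotted eighth = 6; eighth = 4.
Adding: 3 + 1 + 6 + 6 + 4 + 48 + 1 + 4 + 6 + 4 = 83 thirty-second notes.

83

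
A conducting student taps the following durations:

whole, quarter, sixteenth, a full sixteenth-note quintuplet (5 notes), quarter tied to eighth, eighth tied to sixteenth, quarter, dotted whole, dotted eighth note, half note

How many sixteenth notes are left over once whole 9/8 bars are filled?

One bar of 9/8 = 18 sixteenth notes.
Working in sixteenth notes: whole = 16; quarter = 4; sixteenth = 1; a full sixteenth-note quintuplet (5 notes) (five quintuplet sixteenths span one quarter) = 4; quarter tied to eighth (quarter + eighth) = 6; eighth tied to sixteenth (eighth + sixteenth) = 3; quarter = 4; dotted whole = 24; dotted eighth note = 3; half note = 8.
Sum: 16 + 4 + 1 + 4 + 6 + 3 + 4 + 24 + 3 + 8 = 73.
73 ÷ 18 = 4 complete bars with 1 sixteenth note remaining.

1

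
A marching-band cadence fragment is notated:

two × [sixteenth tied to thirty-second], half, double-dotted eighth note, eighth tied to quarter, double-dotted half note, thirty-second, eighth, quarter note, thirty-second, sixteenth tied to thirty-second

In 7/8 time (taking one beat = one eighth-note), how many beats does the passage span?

21.5

One eighth-note beat = 4 thirty-second notes.
In thirty-second notes: sixteenth tied to thirty-second (sixteenth + thirty-second) = 3; sixteenth tied to thirty-second (sixteenth + thirty-second) = 3; half = 16; double-dotted eighth note = 7; eighth tied to quarter (eighth + quarter) = 12; double-dotted half note = 28; thirty-second = 1; eighth = 4; quarter note = 8; thirty-second = 1; sixteenth tied to thirty-second (sixteenth + thirty-second) = 3.
Sum: 3 + 3 + 16 + 7 + 12 + 28 + 1 + 4 + 8 + 1 + 3 = 86.
86 ÷ 4 = 21.5 beats.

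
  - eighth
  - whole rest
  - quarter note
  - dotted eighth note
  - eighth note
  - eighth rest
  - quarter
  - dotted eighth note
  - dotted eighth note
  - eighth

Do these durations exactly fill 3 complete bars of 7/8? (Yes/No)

No

One bar of 7/8 = 14 sixteenth notes, so 3 bars = 42.
Working in sixteenth notes: eighth = 2; whole rest = 16; quarter note = 4; dotted eighth note = 3; eighth note = 2; eighth rest = 2; quarter = 4; dotted eighth note = 3; dotted eighth note = 3; eighth = 2.
Total: 2 + 16 + 4 + 3 + 2 + 2 + 4 + 3 + 3 + 2 = 41.
41 falls short of 42, so the answer is No.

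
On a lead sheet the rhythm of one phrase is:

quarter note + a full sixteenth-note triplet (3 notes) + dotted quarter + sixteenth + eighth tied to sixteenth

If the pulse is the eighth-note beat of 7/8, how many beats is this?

8

One eighth-note beat = 2 sixteenth notes.
Express everything in sixteenth notes: quarter note = 4; a full sixteenth-note triplet (3 notes) (three triplet sixteenths span one eighth) = 2; dotted quarter = 6; sixteenth = 1; eighth tied to sixteenth (eighth + sixteenth) = 3.
Total: 4 + 2 + 6 + 1 + 3 = 16.
16 ÷ 2 = 8 beats.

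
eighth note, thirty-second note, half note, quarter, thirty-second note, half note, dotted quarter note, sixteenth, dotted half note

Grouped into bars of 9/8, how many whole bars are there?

One bar of 9/8 = 36 thirty-second notes.
Express everything in thirty-second notes: eighth note = 4; thirty-second note = 1; half note = 16; quarter = 8; thirty-second note = 1; half note = 16; dotted quarter note = 12; sixteenth = 2; dotted half note = 24.
Total: 4 + 1 + 16 + 8 + 1 + 16 + 12 + 2 + 24 = 84.
84 ÷ 36 = 2 complete bars with 12 left over.

2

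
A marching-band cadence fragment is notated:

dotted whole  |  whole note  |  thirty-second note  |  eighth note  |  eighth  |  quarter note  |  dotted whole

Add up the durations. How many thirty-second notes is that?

145

Working in thirty-second notes: dotted whole = 48; whole note = 32; thirty-second note = 1; eighth note = 4; eighth = 4; quarter note = 8; dotted whole = 48.
Total: 48 + 32 + 1 + 4 + 4 + 8 + 48 = 145 thirty-second notes.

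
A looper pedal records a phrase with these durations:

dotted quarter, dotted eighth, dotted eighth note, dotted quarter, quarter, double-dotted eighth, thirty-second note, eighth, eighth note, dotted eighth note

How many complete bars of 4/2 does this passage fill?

1

One bar of 4/2 = 64 thirty-second notes.
In thirty-second notes: dotted quarter = 12; dotted eighth = 6; dotted eighth note = 6; dotted quarter = 12; quarter = 8; double-dotted eighth = 7; thirty-second note = 1; eighth = 4; eighth note = 4; dotted eighth note = 6.
Adding: 12 + 6 + 6 + 12 + 8 + 7 + 1 + 4 + 4 + 6 = 66.
66 ÷ 64 = 1 complete bar with 2 left over.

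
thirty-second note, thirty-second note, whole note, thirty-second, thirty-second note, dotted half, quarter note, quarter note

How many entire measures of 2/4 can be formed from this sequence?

4

One bar of 2/4 = 16 thirty-second notes.
In thirty-second notes: thirty-second note = 1; thirty-second note = 1; whole note = 32; thirty-second = 1; thirty-second note = 1; dotted half = 24; quarter note = 8; quarter note = 8.
Altogether 1 + 1 + 32 + 1 + 1 + 24 + 8 + 8 = 76.
76 ÷ 16 = 4 complete bars with 12 left over.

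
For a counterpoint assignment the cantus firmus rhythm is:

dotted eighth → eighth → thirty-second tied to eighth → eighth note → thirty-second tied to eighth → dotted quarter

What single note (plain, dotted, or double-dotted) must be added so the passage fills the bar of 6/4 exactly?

The bar of 6/4 = 48 thirty-second notes.
Express everything in thirty-second notes: dotted eighth = 6; eighth = 4; thirty-second tied to eighth (thirty-second + eighth) = 5; eighth note = 4; thirty-second tied to eighth (thirty-second + eighth) = 5; dotted quarter = 12.
Sum: 6 + 4 + 5 + 4 + 5 + 12 = 36.
Remaining: 48 − 36 = 12 thirty-second notes, which is a dotted quarter note.

dotted quarter note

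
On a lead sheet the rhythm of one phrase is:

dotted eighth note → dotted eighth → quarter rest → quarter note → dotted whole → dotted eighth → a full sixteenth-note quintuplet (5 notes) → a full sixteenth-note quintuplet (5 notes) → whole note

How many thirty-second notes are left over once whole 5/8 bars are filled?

10

One bar of 5/8 = 10 sixteenth notes.
Convert each value to sixteenth notes: dotted eighth note = 3; dotted eighth = 3; quarter rest = 4; quarter note = 4; dotted whole = 24; dotted eighth = 3; a full sixteenth-note quintuplet (5 notes) (five quintuplet sixteenths span one quarter) = 4; a full sixteenth-note quintuplet (5 notes) (five quintuplet sixteenths span one quarter) = 4; whole note = 16.
Altogether 3 + 3 + 4 + 4 + 24 + 3 + 4 + 4 + 16 = 65.
65 ÷ 10 = 6 complete bars with 5 sixteenth notes remaining = 10 thirty-second notes.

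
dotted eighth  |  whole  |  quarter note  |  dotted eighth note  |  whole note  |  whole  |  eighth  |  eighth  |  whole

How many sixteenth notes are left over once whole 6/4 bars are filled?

6

One bar of 6/4 = 24 sixteenth notes.
Express everything in sixteenth notes: dotted eighth = 3; whole = 16; quarter note = 4; dotted eighth note = 3; whole note = 16; whole = 16; eighth = 2; eighth = 2; whole = 16.
Sum: 3 + 16 + 4 + 3 + 16 + 16 + 2 + 2 + 16 = 78.
78 ÷ 24 = 3 complete bars with 6 sixteenth notes remaining.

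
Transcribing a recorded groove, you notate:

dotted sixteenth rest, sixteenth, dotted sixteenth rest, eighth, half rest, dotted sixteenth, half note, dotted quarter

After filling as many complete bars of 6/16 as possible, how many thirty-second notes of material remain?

One bar of 6/16 = 12 thirty-second notes.
Express everything in thirty-second notes: dotted sixteenth rest = 3; sixteenth = 2; dotted sixteenth rest = 3; eighth = 4; half rest = 16; dotted sixteenth = 3; half note = 16; dotted quarter = 12.
Sum: 3 + 2 + 3 + 4 + 16 + 3 + 16 + 12 = 59.
59 ÷ 12 = 4 complete bars with 11 thirty-second notes remaining.

11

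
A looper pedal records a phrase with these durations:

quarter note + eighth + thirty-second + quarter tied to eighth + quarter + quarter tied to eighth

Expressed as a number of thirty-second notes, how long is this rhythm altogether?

Working in thirty-second notes: quarter note = 8; eighth = 4; thirty-second = 1; quarter tied to eighth (quarter + eighth) = 12; quarter = 8; quarter tied to eighth (quarter + eighth) = 12.
Adding: 8 + 4 + 1 + 12 + 8 + 12 = 45 thirty-second notes.

45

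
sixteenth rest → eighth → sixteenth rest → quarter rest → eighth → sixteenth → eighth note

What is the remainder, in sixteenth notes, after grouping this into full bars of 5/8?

3

One bar of 5/8 = 10 sixteenth notes.
Working in sixteenth notes: sixteenth rest = 1; eighth = 2; sixteenth rest = 1; quarter rest = 4; eighth = 2; sixteenth = 1; eighth note = 2.
Altogether 1 + 2 + 1 + 4 + 2 + 1 + 2 = 13.
13 ÷ 10 = 1 complete bar with 3 sixteenth notes remaining.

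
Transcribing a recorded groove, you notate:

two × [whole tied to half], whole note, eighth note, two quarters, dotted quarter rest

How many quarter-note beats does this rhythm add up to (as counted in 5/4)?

20

One quarter-note beat = 2 eighth notes.
In eighth notes: whole tied to half (whole + half) = 12; whole tied to half (whole + half) = 12; whole note = 8; eighth note = 1; quarter = 2; quarter = 2; dotted quarter rest = 3.
Total: 12 + 12 + 8 + 1 + 2 + 2 + 3 = 40.
40 ÷ 2 = 20 beats.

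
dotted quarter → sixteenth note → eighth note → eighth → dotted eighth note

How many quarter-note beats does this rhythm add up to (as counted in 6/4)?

3.5

One quarter-note beat = 4 sixteenth notes.
Express everything in sixteenth notes: dotted quarter = 6; sixteenth note = 1; eighth note = 2; eighth = 2; dotted eighth note = 3.
Total: 6 + 1 + 2 + 2 + 3 = 14.
14 ÷ 4 = 3.5 beats.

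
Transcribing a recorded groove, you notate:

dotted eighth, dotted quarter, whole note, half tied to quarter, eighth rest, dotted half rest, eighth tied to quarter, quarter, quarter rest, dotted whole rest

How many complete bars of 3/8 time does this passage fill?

One bar of 3/8 = 6 sixteenth notes.
Express everything in sixteenth notes: dotted eighth = 3; dotted quarter = 6; whole note = 16; half tied to quarter (half + quarter) = 12; eighth rest = 2; dotted half rest = 12; eighth tied to quarter (eighth + quarter) = 6; quarter = 4; quarter rest = 4; dotted whole rest = 24.
Altogether 3 + 6 + 16 + 12 + 2 + 12 + 6 + 4 + 4 + 24 = 89.
89 ÷ 6 = 14 complete bars with 5 left over.

14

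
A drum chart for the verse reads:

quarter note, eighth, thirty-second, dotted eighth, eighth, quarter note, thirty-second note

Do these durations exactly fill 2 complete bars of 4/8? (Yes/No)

One bar of 4/8 = 16 thirty-second notes, so 2 bars = 32.
Each duration in thirty-second notes: quarter note = 8; eighth = 4; thirty-second = 1; dotted eighth = 6; eighth = 4; quarter note = 8; thirty-second note = 1.
Total: 8 + 4 + 1 + 6 + 4 + 8 + 1 = 32.
32 equals 32, so the answer is Yes.

Yes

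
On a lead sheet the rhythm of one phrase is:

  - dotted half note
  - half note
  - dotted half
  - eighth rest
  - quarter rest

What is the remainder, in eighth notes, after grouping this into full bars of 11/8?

One bar of 11/8 = 11 eighth notes.
Express everything in eighth notes: dotted half note = 6; half note = 4; dotted half = 6; eighth rest = 1; quarter rest = 2.
Total: 6 + 4 + 6 + 1 + 2 = 19.
19 ÷ 11 = 1 complete bar with 8 eighth notes remaining.

8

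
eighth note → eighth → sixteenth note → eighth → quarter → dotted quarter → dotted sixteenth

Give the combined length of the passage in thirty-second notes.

Convert each value to thirty-second notes: eighth note = 4; eighth = 4; sixteenth note = 2; eighth = 4; quarter = 8; dotted quarter = 12; dotted sixteenth = 3.
Adding: 4 + 4 + 2 + 4 + 8 + 12 + 3 = 37 thirty-second notes.

37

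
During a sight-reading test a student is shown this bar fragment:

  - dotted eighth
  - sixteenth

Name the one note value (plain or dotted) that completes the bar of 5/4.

whole note

The bar of 5/4 = 20 sixteenth notes.
In sixteenth notes: dotted eighth = 3; sixteenth = 1.
Sum: 3 + 1 = 4.
Remaining: 20 − 4 = 16 sixteenth notes, which is a whole note.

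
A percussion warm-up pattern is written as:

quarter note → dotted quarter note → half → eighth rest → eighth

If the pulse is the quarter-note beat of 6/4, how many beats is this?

One quarter-note beat = 2 eighth notes.
Convert each value to eighth notes: quarter note = 2; dotted quarter note = 3; half = 4; eighth rest = 1; eighth = 1.
Adding: 2 + 3 + 4 + 1 + 1 = 11.
11 ÷ 2 = 5.5 beats.

5.5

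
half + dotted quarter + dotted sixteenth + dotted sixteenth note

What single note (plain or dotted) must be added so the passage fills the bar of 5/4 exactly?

dotted eighth note

The bar of 5/4 = 40 thirty-second notes.
In thirty-second notes: half = 16; dotted quarter = 12; dotted sixteenth = 3; dotted sixteenth note = 3.
Sum: 16 + 12 + 3 + 3 = 34.
Remaining: 40 − 34 = 6 thirty-second notes, which is a dotted eighth note.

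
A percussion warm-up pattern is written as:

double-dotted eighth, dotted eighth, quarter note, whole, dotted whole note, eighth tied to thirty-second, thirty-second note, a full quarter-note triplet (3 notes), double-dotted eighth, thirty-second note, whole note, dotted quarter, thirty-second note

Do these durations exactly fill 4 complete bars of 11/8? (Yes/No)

One bar of 11/8 = 44 thirty-second notes, so 4 bars = 176.
Convert each value to thirty-second notes: double-dotted eighth = 7; dotted eighth = 6; quarter note = 8; whole = 32; dotted whole note = 48; eighth tied to thirty-second (eighth + thirty-second) = 5; thirty-second note = 1; a full quarter-note triplet (3 notes) (three triplet quarters span one half) = 16; double-dotted eighth = 7; thirty-second note = 1; whole note = 32; dotted quarter = 12; thirty-second note = 1.
Altogether 7 + 6 + 8 + 32 + 48 + 5 + 1 + 16 + 7 + 1 + 32 + 12 + 1 = 176.
176 equals 176, so the answer is Yes.

Yes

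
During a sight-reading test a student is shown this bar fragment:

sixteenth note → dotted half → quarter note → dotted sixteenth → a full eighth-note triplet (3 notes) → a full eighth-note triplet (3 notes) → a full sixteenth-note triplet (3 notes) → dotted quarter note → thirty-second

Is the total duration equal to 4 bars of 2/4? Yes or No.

One bar of 2/4 = 16 thirty-second notes, so 4 bars = 64.
Convert each value to thirty-second notes: sixteenth note = 2; dotted half = 24; quarter note = 8; dotted sixteenth = 3; a full eighth-note triplet (3 notes) (three triplet eighths span one quarter) = 8; a full eighth-note triplet (3 notes) (three triplet eighths span one quarter) = 8; a full sixteenth-note triplet (3 notes) (three triplet sixteenths span one eighth) = 4; dotted quarter note = 12; thirty-second = 1.
Total: 2 + 24 + 8 + 3 + 8 + 8 + 4 + 12 + 1 = 70.
70 exceeds 64, so the answer is No.

No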